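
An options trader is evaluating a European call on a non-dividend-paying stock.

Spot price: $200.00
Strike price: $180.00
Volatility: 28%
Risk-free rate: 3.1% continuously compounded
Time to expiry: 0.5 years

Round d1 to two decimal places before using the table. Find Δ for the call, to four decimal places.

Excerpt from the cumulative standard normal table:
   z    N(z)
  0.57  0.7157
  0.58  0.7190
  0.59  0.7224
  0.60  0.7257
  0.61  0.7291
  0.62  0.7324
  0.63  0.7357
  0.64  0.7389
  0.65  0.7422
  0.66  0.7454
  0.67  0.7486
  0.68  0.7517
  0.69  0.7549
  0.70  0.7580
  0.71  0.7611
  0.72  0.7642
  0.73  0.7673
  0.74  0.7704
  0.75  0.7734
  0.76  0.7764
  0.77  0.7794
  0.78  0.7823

0.7611

T = 0.5;  σ√T = 0.1980
ln(S/K) + (r + σ²/2)T = ln(200/180) + (0.031 + 0.28²/2)·0.5 = 0.1054 + 0.0351 = 0.1405
d₁ = 0.1405 / 0.1980 = 0.7094 → 0.71
N(d₁) = N(0.71) = 0.7611
Δ_call = N(d₁) = 0.7611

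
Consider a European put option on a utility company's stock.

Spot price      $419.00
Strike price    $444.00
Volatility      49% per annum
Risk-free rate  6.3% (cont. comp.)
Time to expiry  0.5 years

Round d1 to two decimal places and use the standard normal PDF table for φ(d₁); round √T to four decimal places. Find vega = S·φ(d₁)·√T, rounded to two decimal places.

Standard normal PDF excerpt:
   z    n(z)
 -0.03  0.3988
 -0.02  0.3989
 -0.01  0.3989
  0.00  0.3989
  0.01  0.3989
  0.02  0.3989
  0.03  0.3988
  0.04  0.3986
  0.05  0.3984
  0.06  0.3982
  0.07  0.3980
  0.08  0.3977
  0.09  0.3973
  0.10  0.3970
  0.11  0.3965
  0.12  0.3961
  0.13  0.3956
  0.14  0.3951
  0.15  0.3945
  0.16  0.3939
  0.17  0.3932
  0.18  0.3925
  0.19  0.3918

σ√T = 0.49 × 0.7071 = 0.3465
d₁ = [ln(419/444) + (0.063 + 0.49²/2)·0.5] / 0.3465 = [-0.0580 + 0.0915] / 0.3465 = 0.0969 which rounds to 0.10
√T = √0.5 = 0.7071
φ(d₁) = φ(0.10) = 0.3970
vega = S·φ(d₁)·√T = 419·0.3970·0.7071 = 117.6211

117.62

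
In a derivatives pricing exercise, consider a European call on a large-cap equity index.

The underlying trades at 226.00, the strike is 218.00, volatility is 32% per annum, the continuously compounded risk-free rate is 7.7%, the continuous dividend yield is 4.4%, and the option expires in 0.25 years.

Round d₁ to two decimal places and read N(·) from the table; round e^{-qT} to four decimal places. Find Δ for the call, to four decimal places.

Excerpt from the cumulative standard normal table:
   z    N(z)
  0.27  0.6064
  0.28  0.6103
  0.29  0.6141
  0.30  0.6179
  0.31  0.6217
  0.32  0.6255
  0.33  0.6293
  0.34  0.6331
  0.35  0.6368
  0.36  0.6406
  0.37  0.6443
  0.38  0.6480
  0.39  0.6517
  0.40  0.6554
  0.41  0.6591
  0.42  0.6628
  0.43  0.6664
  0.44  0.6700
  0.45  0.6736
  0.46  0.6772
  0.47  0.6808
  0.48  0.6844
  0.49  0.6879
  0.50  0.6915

T = 0.25;  σ√T = 0.1600
d₁ = [ln(226/218) + (0.077 − 0.044 + ½·0.32²)·0.25] / (σ√T) = (0.0360 + 0.0210) / 0.1600 = 0.3568 which rounds to 0.36
N(d₁) = N(0.36) = 0.6406
Δ_call = e^(−qT)·N(d₁) = 0.9891·0.6406 = 0.6336

0.6336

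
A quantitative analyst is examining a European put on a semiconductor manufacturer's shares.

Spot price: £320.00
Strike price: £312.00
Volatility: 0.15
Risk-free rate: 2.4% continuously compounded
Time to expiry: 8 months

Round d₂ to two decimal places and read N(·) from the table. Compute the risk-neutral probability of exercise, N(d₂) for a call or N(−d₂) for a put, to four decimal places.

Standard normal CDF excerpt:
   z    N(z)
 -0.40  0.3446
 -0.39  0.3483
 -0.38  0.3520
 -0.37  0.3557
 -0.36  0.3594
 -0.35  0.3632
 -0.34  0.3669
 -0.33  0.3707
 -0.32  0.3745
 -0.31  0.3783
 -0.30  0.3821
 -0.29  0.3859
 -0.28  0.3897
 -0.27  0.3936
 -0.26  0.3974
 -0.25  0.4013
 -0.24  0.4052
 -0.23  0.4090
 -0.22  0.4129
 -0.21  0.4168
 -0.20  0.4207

0.3897

T = 0.6667;  σ√T = 0.1225
d₁ = [ln(320/312) + (0.024 + 0.15²/2)·0.6667] / 0.1225 = [0.0253 + 0.0235] / 0.1225 = 0.3986 ⇒ 0.40
d₂ = d₁ − σ√T = 0.3986 − 0.1225 = 0.2761 ⇒ 0.28
Risk-neutral Pr[S_T < K] = N(−d₂) = N(-0.28) = 0.3897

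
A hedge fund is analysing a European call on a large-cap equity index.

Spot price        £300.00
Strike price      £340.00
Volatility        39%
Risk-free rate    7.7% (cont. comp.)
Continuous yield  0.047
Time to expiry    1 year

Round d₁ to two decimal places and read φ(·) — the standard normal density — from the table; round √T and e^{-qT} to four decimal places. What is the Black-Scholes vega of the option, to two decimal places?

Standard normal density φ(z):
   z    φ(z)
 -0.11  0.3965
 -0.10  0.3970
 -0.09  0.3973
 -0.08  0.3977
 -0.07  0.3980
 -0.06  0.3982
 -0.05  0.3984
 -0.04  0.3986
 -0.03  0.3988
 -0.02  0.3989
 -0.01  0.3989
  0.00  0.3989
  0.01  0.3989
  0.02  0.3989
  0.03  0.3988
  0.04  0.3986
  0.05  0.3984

114.03

σ√T = 0.39 × 1.0000 = 0.3900
d₁ = [ln(300/340) + (0.077 − 0.047 + ½·0.39²)·1] / (σ√T) = (-0.1252 + 0.1061) / 0.3900 = -0.0490 ⇒ -0.05
√T = √1 = 1.0000
φ(d₁) = φ(-0.05) = 0.3984
exp(−qT) = exp(−0.047·1) = 0.9541
vega = S·exp(−qT)·φ(d₁)·√T = 300·0.9541·0.3984·1.0000 = 114.0340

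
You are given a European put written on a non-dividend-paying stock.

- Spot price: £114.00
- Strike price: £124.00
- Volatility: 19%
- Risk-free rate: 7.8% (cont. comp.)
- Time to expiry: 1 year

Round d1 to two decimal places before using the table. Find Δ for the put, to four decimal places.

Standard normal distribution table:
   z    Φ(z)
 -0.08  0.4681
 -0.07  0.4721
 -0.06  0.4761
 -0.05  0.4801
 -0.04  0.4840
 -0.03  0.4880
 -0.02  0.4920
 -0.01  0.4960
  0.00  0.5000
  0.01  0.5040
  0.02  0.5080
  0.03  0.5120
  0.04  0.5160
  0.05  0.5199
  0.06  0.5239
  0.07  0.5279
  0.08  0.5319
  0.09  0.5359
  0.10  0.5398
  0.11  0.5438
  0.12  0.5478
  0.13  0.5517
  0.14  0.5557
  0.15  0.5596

σ√T = 0.19·√1 = 0.1900
d₁ = [ln(114/124) + (0.078 + 0.19²/2)·1] / 0.1900 = [-0.0841 + 0.0960] / 0.1900 = 0.0630 which rounds to 0.06
N(d₁) = N(0.06) = 0.5239
Δ_put = N(d₁) − 1 = 0.5239 − 1 = -0.4761

-0.4761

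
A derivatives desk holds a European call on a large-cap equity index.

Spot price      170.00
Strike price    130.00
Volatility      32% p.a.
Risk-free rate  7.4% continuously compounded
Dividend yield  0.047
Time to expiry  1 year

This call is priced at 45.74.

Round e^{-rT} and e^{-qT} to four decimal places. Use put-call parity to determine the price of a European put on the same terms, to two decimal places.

4.27

exp(−qT) = exp(−0.047·1) = 0.9541;  exp(−rT) = exp(−0.074·1) = 0.9287
Put-call parity: C − P = S·e^(−qT) − K·e^(−rT) = 170·0.9541 − 130·0.9287 = 162.1970 − 120.7310 = 41.4660
P = C − (C − P) = 45.74 − (41.4660) = 4.2740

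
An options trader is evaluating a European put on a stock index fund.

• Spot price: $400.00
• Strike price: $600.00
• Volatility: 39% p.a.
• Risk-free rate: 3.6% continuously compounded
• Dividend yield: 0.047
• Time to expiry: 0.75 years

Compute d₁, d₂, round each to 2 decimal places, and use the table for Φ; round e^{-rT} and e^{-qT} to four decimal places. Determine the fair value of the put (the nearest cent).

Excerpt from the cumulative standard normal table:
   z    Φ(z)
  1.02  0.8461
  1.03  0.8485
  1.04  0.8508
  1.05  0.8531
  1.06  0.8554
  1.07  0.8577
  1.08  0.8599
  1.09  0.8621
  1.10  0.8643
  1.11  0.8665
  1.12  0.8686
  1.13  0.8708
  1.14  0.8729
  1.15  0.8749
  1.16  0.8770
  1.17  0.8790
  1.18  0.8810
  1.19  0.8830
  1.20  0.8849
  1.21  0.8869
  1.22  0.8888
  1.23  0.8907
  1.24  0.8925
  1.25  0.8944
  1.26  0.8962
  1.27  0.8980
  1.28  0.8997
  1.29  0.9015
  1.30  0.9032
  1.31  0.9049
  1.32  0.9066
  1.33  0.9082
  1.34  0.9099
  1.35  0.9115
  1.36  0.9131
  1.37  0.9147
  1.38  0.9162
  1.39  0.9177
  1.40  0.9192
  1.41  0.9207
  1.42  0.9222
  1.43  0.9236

σ√T = 0.39·√0.75 = 0.3377
d₁ = [ln(400/600) + (0.036 − 0.047 + 0.39²/2)·0.75] / 0.3377 = [-0.4055 + 0.0488] / 0.3377 = -1.0560 → -1.06
d₂ = d₁ − σ√T = -1.0560 − 0.3377 = -1.3938 → -1.39
exp(−qT) = exp(−0.047·0.75) = 0.9654;  exp(−rT) = exp(−0.036·0.75) = 0.9734
N(−d₂) = N(1.39) = 0.9177;  N(−d₁) = N(1.06) = 0.8554
P = 600·0.9734·0.9177 − 400·0.9654·0.8554 = 535.9735 − 330.3213 = 205.6522

$205.65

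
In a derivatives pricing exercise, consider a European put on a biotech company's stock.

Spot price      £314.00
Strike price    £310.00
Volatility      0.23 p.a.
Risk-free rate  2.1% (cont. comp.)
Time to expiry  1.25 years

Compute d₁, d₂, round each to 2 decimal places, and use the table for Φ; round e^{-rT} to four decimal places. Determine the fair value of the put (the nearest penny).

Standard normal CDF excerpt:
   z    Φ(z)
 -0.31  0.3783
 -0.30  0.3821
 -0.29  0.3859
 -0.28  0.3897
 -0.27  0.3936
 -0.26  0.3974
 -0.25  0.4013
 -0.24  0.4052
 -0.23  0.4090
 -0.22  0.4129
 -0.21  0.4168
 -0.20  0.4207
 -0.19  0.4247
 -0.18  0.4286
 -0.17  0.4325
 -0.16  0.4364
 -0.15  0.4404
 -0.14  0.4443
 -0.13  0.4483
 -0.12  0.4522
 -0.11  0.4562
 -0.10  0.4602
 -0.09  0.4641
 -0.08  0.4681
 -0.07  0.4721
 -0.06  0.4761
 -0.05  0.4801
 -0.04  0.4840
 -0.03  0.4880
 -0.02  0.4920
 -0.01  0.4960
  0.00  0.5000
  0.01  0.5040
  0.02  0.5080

T = 1.25;  σ√T = 0.2571
d₁ = [ln(314/310) + (0.021 + 0.23²/2)·1.25] / 0.2571 = [0.0128 + 0.0593] / 0.2571 = 0.2805 ≈ 0.28
d₂ = d₁ − σ√T = 0.2805 − 0.2571 = 0.0234 ≈ 0.02
exp(−rT) = exp(−0.021·1.25) = 0.9741
P = 310·0.9741·N(-0.02) − 314·N(-0.28) = 310·0.9741·0.4920 − 314·0.3897 = 148.5697 − 122.3658 = 26.2039

£26.20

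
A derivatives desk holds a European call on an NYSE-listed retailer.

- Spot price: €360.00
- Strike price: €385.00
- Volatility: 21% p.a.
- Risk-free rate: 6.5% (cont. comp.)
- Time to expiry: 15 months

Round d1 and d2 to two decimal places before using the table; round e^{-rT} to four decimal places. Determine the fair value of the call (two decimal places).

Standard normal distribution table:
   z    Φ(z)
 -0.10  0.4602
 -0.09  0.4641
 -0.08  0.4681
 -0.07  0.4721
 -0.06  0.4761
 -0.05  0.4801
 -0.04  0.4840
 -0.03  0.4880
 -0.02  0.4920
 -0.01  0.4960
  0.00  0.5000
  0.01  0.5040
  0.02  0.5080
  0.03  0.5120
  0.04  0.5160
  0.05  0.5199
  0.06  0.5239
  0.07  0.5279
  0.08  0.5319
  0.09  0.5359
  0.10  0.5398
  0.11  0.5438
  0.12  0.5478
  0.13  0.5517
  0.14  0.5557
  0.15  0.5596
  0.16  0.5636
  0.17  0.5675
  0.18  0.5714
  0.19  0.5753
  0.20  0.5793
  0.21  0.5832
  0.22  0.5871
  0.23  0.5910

σ√T = 0.21 × 1.1180 = 0.2348
d₁ = [ln(360/385) + (0.065 + 0.21²/2)·1.25] / 0.2348 = [-0.0671 + 0.1088] / 0.2348 = 0.1775 ≈ 0.18
d₂ = d₁ − σ√T = 0.1775 − 0.2348 = -0.0573 ≈ -0.06
e^(−rT) = e^(−0.065·1.25) = 0.9220
N(d₁) = N(0.18) = 0.5714;  N(d₂) = N(-0.06) = 0.4761
C = 360·0.5714 − 385·0.9220·0.4761 = 205.7040 − 169.0012 = 36.7028

€36.70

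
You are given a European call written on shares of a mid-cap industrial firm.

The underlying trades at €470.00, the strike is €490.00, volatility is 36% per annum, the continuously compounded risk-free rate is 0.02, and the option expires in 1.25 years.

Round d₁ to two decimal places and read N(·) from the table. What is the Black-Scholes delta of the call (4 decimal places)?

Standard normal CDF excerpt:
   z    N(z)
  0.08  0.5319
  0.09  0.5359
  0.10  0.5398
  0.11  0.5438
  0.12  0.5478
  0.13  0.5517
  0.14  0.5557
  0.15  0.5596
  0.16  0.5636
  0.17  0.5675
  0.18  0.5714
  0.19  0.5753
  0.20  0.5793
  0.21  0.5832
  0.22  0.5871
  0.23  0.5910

0.5636

T = 1.25;  σ√T = 0.4025
d₁ = [ln(470/490) + (0.02 + ½·0.36²)·1.25] / (σ√T) = (-0.0417 + 0.1060) / 0.4025 = 0.1598 ≈ 0.16
N(d₁) = N(0.16) = 0.5636
Δ_call = N(d₁) = 0.5636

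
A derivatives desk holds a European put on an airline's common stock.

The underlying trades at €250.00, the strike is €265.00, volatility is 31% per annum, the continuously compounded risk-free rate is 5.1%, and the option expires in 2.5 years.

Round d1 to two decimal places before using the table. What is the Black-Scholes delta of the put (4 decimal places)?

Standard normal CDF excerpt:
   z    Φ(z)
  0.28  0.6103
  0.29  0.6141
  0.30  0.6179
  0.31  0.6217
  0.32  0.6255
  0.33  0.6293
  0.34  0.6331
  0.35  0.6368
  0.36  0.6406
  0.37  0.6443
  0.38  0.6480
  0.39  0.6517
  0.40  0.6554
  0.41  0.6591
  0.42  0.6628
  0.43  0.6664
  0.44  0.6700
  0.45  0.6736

σ√T = 0.31 × 1.5811 = 0.4902
d₁ = [ln(250/265) + (0.051 + 0.31²/2)·2.5] / 0.4902 = [-0.0583 + 0.2476] / 0.4902 = 0.3863 ≈ 0.39
N(d₁) = N(0.39) = 0.6517
Δ_put = N(d₁) − 1 = 0.6517 − 1 = -0.3483

-0.3483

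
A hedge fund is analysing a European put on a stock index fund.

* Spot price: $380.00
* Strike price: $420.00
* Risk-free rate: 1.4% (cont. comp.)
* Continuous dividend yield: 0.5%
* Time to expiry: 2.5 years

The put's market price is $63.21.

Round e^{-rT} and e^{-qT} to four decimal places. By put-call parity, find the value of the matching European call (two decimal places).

$32.95

exp(−qT) = exp(−0.005·2.5) = 0.9876;  exp(−rT) = exp(−0.014·2.5) = 0.9656
Put-call parity: C − P = S·e^(−qT) − K·e^(−rT) = 380·0.9876 − 420·0.9656 = 375.2880 − 405.5520 = -30.2640
C = P + (C − P) = 63.21 + (-30.2640) = 32.9460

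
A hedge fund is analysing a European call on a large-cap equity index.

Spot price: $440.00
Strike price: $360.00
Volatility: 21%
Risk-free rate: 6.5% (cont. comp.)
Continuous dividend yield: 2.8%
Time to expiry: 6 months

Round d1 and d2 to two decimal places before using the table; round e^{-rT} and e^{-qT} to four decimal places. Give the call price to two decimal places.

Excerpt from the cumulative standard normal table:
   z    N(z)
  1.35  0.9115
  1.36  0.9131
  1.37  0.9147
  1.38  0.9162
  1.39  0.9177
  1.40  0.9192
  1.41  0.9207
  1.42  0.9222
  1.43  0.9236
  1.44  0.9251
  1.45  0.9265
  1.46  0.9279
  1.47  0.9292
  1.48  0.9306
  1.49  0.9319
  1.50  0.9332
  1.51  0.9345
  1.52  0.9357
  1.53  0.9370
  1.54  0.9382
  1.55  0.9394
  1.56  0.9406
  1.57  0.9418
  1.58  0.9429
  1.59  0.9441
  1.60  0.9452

T = 0.5;  σ√T = 0.1485
d₁ = [ln(440/360) + (0.065 − 0.028 + ½·0.21²)·0.5] / (σ√T) = (0.2007 + 0.0295) / 0.1485 = 1.5502 which rounds to 1.55
d₂ = 1.5502 − 0.1485 = 1.4017 which rounds to 1.40
e^(−qT) = e^(−0.028·0.5) = 0.9861;  e^(−rT) = e^(−0.065·0.5) = 0.9680
N(d₁) = N(1.55) = 0.9394;  N(d₂) = N(1.40) = 0.9192
C = 440·0.9861·0.9394 − 360·0.9680·0.9192 = 407.5906 − 320.3228 = 87.2678

$87.27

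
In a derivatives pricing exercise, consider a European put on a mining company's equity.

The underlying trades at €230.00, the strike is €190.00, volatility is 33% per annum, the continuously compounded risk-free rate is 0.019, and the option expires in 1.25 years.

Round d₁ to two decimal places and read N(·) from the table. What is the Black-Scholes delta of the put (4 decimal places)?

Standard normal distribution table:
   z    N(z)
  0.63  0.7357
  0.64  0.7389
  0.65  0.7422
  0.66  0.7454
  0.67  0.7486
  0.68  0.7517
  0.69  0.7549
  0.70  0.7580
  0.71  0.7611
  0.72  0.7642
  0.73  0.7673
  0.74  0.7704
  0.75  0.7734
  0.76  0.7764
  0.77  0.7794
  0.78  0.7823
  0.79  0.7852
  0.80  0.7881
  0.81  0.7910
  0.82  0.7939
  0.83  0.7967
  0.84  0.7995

-0.2206

T = 1.25;  σ√T = 0.3690
d₁ = [ln(230/190) + (0.019 + 0.33²/2)·1.25] / 0.3690 = [0.1911 + 0.0918] / 0.3690 = 0.7667 → 0.77
N(d₁) = N(0.77) = 0.7794
Δ_put = N(d₁) − 1 = 0.7794 − 1 = -0.2206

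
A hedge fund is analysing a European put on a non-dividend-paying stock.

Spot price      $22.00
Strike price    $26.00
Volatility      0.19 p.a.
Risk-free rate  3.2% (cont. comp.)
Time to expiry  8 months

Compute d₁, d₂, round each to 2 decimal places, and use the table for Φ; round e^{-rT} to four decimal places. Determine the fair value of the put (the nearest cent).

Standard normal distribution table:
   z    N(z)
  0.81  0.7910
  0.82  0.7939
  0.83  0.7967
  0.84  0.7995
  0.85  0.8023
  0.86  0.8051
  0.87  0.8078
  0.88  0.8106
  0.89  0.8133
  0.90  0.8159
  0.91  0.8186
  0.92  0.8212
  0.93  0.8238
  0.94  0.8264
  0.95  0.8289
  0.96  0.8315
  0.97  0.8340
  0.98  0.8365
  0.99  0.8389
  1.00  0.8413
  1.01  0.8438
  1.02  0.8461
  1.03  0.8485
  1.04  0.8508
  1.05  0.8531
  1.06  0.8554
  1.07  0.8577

$3.82

T = 0.6667;  σ√T = 0.1551
d₁ = [ln(22/26) + (0.032 + ½·0.19²)·0.6667] / (σ√T) = (-0.1671 + 0.0334) / 0.1551 = -0.8618 → -0.86
d₂ = -0.8618 − 0.1551 = -1.0169 → -1.02
e^(−rT) = e^(−0.032·0.6667) = 0.9789
N(−d₂) = N(1.02) = 0.8461;  N(−d₁) = N(0.86) = 0.8051
P = 26·0.9789·0.8461 − 22·0.8051 = 21.5344 − 17.7122 = 3.8222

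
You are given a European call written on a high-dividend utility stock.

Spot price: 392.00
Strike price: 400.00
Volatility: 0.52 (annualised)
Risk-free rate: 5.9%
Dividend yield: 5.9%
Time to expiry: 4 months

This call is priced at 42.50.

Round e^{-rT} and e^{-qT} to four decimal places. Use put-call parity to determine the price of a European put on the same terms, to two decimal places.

50.34

e^(−qT) = e^(−0.059·0.3333) = 0.9805;  e^(−rT) = e^(−0.059·0.3333) = 0.9805
Put-call parity: C − P = S·e^(−qT) − K·e^(−rT) = 392·0.9805 − 400·0.9805 = 384.3560 − 392.2000 = -7.8440
P = C − (C − P) = 42.50 − (-7.8440) = 50.3440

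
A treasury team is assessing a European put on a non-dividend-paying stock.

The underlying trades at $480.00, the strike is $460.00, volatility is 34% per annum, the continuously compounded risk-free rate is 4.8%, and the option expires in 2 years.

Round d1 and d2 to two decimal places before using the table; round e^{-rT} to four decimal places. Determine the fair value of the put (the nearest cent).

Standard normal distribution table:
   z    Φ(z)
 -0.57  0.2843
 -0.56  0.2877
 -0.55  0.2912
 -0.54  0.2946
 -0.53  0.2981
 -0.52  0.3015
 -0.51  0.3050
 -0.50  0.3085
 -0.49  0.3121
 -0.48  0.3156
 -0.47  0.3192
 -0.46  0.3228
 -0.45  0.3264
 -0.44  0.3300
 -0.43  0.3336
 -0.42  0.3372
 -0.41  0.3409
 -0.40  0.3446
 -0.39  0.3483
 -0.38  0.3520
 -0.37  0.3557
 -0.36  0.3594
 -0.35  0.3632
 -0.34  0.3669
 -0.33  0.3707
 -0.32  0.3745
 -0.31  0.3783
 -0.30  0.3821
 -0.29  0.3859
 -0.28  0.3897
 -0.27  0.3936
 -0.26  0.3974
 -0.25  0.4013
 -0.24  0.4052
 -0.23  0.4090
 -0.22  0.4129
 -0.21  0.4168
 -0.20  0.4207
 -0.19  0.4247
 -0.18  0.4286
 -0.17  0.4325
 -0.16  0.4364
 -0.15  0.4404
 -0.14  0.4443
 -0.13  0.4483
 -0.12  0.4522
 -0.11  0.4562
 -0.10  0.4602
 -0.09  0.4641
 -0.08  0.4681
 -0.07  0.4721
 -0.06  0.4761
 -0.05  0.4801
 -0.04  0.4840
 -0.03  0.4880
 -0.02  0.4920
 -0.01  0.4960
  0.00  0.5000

$57.55

T = 2;  σ√T = 0.4808
d₁ = [ln(480/460) + (0.048 + ½·0.34²)·2] / (σ√T) = (0.0426 + 0.2116) / 0.4808 = 0.5286 → 0.53
d₂ = 0.5286 − 0.4808 = 0.0477 → 0.05
exp(−rT) = exp(−0.048·2) = 0.9085
N(−d₂) = N(-0.05) = 0.4801;  N(−d₁) = N(-0.53) = 0.2981
P = 460·0.9085·0.4801 − 480·0.2981 = 200.6386 − 143.0880 = 57.5506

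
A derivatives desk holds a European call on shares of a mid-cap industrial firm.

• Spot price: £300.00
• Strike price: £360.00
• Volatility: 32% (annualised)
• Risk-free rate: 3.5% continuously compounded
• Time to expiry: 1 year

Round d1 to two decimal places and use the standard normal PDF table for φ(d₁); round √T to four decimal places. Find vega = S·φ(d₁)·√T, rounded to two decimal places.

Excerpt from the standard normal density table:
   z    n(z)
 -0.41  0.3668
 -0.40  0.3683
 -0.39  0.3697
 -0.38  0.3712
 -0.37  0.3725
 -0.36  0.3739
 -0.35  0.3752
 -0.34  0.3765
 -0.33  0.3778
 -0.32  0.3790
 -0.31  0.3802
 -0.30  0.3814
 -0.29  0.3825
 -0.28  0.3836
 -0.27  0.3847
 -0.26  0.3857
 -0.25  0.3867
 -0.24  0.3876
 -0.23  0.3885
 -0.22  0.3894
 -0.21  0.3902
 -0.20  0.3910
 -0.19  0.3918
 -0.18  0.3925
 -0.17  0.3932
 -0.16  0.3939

114.42

σ√T = 0.32 × 1.0000 = 0.3200
d₁ = [ln(300/360) + (0.035 + ½·0.32²)·1] / (σ√T) = (-0.1823 + 0.0862) / 0.3200 = -0.3004 ≈ -0.30
√T = √1 = 1.0000
φ(d₁) = φ(-0.30) = 0.3814
vega = S·φ(d₁)·√T = 300·0.3814·1.0000 = 114.4200
(Call and put vega coincide under Black-Scholes.)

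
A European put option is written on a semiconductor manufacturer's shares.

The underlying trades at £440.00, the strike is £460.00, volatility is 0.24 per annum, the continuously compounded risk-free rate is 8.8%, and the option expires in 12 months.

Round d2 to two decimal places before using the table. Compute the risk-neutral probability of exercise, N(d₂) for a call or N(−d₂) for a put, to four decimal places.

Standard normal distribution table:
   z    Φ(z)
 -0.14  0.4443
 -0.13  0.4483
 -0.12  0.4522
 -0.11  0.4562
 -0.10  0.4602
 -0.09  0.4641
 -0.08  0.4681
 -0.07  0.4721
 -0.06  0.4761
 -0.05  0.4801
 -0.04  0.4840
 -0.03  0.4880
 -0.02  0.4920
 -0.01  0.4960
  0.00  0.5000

T = 1;  σ√T = 0.2400
ln(S/K) + (r + σ²/2)T = ln(440/460) + (0.088 + 0.24²/2)·1 = -0.0445 + 0.1168 = 0.0723
d₁ = 0.0723 / 0.2400 = 0.3015 → 0.30
d₂ = d₁ − σ√T = 0.3015 − 0.2400 = 0.0615 → 0.06
Pr(exercise) under Q = N(−d₂) = N(-0.06) = 0.4761

0.4761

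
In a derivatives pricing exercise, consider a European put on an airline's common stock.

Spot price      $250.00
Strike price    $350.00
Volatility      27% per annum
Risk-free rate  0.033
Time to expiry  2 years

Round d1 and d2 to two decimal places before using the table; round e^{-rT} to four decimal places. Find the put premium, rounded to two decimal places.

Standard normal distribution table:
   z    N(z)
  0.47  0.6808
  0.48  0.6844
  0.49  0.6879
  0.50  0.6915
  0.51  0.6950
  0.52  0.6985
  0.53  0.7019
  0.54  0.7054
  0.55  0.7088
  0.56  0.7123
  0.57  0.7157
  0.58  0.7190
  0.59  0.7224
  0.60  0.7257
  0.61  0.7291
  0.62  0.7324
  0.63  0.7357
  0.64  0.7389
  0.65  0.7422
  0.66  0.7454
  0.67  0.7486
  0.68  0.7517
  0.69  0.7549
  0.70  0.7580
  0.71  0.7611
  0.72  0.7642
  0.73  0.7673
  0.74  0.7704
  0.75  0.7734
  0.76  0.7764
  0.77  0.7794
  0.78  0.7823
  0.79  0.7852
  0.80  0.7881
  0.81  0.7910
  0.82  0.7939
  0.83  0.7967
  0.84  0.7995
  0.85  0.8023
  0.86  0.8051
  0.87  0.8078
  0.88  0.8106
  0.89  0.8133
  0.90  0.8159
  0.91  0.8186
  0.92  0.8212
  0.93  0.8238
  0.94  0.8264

$92.69

σ√T = 0.27·√2 = 0.3818
ln(S/K) + (r + σ²/2)T = ln(250/350) + (0.033 + 0.27²/2)·2 = -0.3365 + 0.1389 = -0.1976
d₁ = -0.1976 / 0.3818 = -0.5174 which rounds to -0.52
d₂ = d₁ − σ√T = -0.5174 − 0.3818 = -0.8993 which rounds to -0.90
e^(−rT) = e^(−0.033·2) = 0.9361
N(−d₂) = N(0.90) = 0.8159;  N(−d₁) = N(0.52) = 0.6985
P = 350·0.9361·0.8159 − 250·0.6985 = 267.3174 − 174.6250 = 92.6924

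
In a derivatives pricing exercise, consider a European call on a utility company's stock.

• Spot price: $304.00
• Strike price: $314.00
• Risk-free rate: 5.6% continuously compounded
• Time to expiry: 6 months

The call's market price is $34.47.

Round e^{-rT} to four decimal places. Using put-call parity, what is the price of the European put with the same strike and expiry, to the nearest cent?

$35.80

e^(−rT) = e^(−0.056·0.5) = 0.9724
Put-call parity: C − P = S − K·e^(−rT) = 304 − 314·0.9724 = 304 − 305.3336 = -1.3336
P = C − (C − P) = 34.47 − (-1.3336) = 35.8036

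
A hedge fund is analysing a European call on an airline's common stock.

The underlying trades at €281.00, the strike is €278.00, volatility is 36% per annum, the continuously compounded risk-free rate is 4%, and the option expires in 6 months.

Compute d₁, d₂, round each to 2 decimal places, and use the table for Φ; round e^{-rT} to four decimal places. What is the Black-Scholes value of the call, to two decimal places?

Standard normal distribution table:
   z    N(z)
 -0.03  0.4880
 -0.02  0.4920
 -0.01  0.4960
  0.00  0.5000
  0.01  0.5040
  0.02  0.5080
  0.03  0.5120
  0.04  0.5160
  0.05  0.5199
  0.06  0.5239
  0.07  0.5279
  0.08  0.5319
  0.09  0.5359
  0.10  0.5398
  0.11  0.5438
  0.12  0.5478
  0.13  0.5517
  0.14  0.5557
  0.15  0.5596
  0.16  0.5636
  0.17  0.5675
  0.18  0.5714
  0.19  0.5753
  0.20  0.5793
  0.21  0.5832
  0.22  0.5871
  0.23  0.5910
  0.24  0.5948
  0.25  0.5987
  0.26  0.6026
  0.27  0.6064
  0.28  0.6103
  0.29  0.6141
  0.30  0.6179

€33.08

T = 0.5;  σ√T = 0.2546
d₁ = [ln(281/278) + (0.04 + ½·0.36²)·0.5] / (σ√T) = (0.0107 + 0.0524) / 0.2546 = 0.2480 ⇒ 0.25
d₂ = 0.2480 − 0.2546 = -0.0065 ⇒ -0.01
exp(−rT) = exp(−0.04·0.5) = 0.9802
C = 281·N(0.25) − 278·0.9802·N(-0.01) = 281·0.5987 − 278·0.9802·0.4960 = 168.2347 − 135.1578 = 33.0769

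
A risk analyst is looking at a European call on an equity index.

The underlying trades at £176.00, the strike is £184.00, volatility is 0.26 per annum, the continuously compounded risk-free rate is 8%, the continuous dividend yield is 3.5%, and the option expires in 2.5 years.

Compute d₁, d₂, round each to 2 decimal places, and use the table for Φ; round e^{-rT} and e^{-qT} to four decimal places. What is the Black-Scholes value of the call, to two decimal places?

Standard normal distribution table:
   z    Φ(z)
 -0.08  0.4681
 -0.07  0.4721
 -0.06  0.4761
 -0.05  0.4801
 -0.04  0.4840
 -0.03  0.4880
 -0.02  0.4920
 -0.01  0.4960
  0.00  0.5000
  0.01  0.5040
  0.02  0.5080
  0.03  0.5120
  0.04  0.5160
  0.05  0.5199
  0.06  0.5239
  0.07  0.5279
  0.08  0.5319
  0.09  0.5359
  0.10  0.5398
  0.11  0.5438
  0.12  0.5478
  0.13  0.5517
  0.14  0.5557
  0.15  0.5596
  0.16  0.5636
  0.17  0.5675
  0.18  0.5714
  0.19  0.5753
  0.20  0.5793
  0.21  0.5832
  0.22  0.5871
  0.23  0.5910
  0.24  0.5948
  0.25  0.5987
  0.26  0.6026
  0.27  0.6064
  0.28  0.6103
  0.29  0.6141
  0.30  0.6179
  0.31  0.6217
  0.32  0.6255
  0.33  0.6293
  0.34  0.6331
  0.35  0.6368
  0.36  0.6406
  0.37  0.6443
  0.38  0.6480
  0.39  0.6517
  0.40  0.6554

σ√T = 0.26 × 1.5811 = 0.4111
ln(S/K) + (r − q + σ²/2)T = ln(176/184) + (0.08 − 0.035 + 0.26²/2)·2.5 = -0.0445 + 0.1970 = 0.1525
d₁ = 0.1525 / 0.4111 = 0.3711 which rounds to 0.37
d₂ = d₁ − σ√T = 0.3711 − 0.4111 = -0.0400 which rounds to -0.04
e^(−qT) = e^(−0.035·2.5) = 0.9162;  e^(−rT) = e^(−0.08·2.5) = 0.8187
N(d₁) = N(0.37) = 0.6443;  N(d₂) = N(-0.04) = 0.4840
C = 176·0.9162·0.6443 − 184·0.8187·0.4840 = 103.8941 − 72.9101 = 30.9840

£30.98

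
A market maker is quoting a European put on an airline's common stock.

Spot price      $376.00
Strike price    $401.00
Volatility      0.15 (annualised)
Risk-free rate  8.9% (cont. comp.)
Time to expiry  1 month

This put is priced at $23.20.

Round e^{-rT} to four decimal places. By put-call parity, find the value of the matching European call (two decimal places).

$1.17

exp(−rT) = exp(−0.089·0.08333) = 0.9926
Put-call parity: C − P = S − K·e^(−rT) = 376 − 401·0.9926 = 376 − 398.0326 = -22.0326
C = P + (C − P) = 23.20 + (-22.0326) = 1.1674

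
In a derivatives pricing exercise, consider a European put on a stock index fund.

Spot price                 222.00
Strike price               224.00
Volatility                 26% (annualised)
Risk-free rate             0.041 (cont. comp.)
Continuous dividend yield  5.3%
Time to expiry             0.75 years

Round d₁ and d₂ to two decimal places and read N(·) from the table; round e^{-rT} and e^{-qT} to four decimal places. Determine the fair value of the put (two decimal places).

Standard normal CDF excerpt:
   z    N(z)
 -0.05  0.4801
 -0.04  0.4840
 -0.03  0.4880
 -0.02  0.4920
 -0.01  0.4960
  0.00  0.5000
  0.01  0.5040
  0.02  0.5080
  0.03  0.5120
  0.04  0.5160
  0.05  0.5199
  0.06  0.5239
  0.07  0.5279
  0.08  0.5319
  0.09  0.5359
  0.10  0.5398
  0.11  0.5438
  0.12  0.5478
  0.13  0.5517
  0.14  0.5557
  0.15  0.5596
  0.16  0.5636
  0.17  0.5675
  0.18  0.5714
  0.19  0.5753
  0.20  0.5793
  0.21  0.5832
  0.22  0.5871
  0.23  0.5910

20.85

T = 0.75;  σ√T = 0.2252
d₁ = [ln(222/224) + (0.041 − 0.053 + 0.26²/2)·0.75] / 0.2252 = [-0.0090 + 0.0164] / 0.2252 = 0.0328 which rounds to 0.03
d₂ = d₁ − σ√T = 0.0328 − 0.2252 = -0.1924 which rounds to -0.19
e^(−qT) = e^(−0.053·0.75) = 0.9610;  e^(−rT) = e^(−0.041·0.75) = 0.9697
P = 224·0.9697·N(0.19) − 222·0.9610·N(-0.03) = 224·0.9697·0.5753 − 222·0.9610·0.4880 = 124.9625 − 104.1109 = 20.8516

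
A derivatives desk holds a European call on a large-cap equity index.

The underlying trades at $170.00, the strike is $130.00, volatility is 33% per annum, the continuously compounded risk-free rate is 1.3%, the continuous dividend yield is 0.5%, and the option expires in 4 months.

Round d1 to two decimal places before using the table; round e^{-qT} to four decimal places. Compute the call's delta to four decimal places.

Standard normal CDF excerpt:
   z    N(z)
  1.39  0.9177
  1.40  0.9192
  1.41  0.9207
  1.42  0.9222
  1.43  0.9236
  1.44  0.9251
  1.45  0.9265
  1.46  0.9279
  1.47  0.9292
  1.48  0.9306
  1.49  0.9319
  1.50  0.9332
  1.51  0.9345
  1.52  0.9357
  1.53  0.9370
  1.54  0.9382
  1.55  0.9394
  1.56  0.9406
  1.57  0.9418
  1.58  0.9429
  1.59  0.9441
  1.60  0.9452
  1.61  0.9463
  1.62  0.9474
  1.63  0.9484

σ√T = 0.33·√0.3333 = 0.1905
ln(S/K) + (r − q + σ²/2)T = ln(170/130) + (0.013 − 0.005 + 0.33²/2)·0.3333 = 0.2683 + 0.0208 = 0.2891
d₁ = 0.2891 / 0.1905 = 1.5173 → 1.52
N(d₁) = N(1.52) = 0.9357
Δ_call = e^(−qT)·N(d₁) = 0.9983·0.9357 = 0.9341

0.9341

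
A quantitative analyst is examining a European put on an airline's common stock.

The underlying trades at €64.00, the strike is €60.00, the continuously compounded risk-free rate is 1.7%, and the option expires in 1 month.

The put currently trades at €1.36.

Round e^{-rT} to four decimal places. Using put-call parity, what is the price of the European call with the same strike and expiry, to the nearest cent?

e^(−rT) = e^(−0.017·0.08333) = 0.9986
Put-call parity: C − P = S − K·e^(−rT) = 64 − 60·0.9986 = 64 − 59.9160 = 4.0840
C = P + (C − P) = 1.36 + (4.0840) = 5.4440

€5.44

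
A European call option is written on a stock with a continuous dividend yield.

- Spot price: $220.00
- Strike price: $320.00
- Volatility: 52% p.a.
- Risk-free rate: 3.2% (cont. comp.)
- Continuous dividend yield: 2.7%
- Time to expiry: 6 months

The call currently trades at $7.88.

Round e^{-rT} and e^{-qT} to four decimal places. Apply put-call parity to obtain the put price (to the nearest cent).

exp(−qT) = exp(−0.027·0.5) = 0.9866;  exp(−rT) = exp(−0.032·0.5) = 0.9841
Put-call parity: C − P = S·e^(−qT) − K·e^(−rT) = 220·0.9866 − 320·0.9841 = 217.0520 − 314.9120 = -97.8600
P = C − (C − P) = 7.88 − (-97.8600) = 105.7400

$105.74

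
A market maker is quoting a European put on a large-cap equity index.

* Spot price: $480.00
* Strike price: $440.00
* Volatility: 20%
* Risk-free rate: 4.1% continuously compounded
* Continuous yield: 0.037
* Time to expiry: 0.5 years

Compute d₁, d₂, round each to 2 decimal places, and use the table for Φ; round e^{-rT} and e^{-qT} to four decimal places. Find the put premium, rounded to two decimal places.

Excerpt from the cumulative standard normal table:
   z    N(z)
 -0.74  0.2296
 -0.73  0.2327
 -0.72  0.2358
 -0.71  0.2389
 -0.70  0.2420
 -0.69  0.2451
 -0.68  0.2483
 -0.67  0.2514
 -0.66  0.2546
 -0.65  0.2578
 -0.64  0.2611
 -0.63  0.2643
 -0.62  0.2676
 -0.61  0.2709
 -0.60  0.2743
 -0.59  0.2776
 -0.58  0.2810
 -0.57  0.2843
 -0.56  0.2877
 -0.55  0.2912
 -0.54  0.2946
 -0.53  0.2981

T = 0.5;  σ√T = 0.1414
d₁ = [ln(480/440) + (0.041 − 0.037 + 0.2²/2)·0.5] / 0.1414 = [0.0870 + 0.0120] / 0.1414 = 0.7001 ≈ 0.70
d₂ = d₁ − σ√T = 0.7001 − 0.1414 = 0.5587 ≈ 0.56
exp(−qT) = exp(−0.037·0.5) = 0.9817;  exp(−rT) = exp(−0.041·0.5) = 0.9797
P = 440·0.9797·N(-0.56) − 480·0.9817·N(-0.70) = 440·0.9797·0.2877 − 480·0.9817·0.2420 = 124.0183 − 114.0343 = 9.9840

$9.98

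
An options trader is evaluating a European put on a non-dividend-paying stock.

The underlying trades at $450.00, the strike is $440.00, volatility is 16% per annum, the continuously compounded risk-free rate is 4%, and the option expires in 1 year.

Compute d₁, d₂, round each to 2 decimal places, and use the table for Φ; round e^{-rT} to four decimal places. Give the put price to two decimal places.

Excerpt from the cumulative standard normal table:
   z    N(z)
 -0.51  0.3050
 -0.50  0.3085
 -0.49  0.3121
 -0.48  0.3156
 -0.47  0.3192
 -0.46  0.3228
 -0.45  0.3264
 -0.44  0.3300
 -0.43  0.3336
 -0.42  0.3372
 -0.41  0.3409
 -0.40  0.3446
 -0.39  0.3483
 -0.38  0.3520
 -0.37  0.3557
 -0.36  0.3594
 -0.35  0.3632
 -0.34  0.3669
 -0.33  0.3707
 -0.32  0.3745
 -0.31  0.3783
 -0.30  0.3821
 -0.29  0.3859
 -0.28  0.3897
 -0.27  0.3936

$16.29

σ√T = 0.16 × 1.0000 = 0.1600
d₁ = [ln(450/440) + (0.04 + 0.16²/2)·1] / 0.1600 = [0.0225 + 0.0528] / 0.1600 = 0.4705 ⇒ 0.47
d₂ = d₁ − σ√T = 0.4705 − 0.1600 = 0.3105 ⇒ 0.31
e^(−rT) = e^(−0.04·1) = 0.9608
N(−d₂) = N(-0.31) = 0.3783;  N(−d₁) = N(-0.47) = 0.3192
P = 440·0.9608·0.3783 − 450·0.3192 = 159.9271 − 143.6400 = 16.2871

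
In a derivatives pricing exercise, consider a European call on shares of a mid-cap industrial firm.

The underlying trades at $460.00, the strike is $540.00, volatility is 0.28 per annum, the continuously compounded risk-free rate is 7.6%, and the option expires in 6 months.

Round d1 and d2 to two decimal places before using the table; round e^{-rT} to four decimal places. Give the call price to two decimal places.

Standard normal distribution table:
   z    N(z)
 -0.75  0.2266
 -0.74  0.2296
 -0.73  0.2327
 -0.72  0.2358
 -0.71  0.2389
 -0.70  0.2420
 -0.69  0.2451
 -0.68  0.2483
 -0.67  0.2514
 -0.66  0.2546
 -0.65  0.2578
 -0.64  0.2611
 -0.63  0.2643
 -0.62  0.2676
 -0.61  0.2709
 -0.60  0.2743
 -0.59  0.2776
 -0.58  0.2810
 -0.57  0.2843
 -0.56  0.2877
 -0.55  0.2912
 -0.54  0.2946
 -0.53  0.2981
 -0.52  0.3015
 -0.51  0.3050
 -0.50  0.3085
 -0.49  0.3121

σ√T = 0.28·√0.5 = 0.1980
ln(S/K) + (r + σ²/2)T = ln(460/540) + (0.076 + 0.28²/2)·0.5 = -0.1603 + 0.0576 = -0.1027
d₁ = -0.1027 / 0.1980 = -0.5189 ⇒ -0.52
d₂ = d₁ − σ√T = -0.5189 − 0.1980 = -0.7169 ⇒ -0.72
exp(−rT) = exp(−0.076·0.5) = 0.9627
C = 460·N(-0.52) − 540·0.9627·N(-0.72) = 460·0.3015 − 540·0.9627·0.2358 = 138.6900 − 122.5825 = 16.1075

$16.11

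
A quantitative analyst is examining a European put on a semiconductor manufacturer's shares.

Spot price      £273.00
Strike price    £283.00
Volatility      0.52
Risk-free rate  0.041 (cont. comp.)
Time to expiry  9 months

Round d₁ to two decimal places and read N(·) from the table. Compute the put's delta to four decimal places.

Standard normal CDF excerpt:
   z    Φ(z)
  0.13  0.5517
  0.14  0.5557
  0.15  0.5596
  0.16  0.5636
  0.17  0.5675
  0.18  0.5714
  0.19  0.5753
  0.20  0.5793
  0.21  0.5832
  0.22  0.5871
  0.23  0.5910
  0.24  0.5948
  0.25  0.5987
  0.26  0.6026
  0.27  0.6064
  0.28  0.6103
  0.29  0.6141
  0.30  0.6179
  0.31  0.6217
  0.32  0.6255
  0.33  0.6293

-0.4168

T = 0.75;  σ√T = 0.4503
d₁ = [ln(273/283) + (0.041 + 0.52²/2)·0.75] / 0.4503 = [-0.0360 + 0.1322] / 0.4503 = 0.2136 ⇒ 0.21
N(d₁) = N(0.21) = 0.5832
Δ_put = N(d₁) − 1 = 0.5832 − 1 = -0.4168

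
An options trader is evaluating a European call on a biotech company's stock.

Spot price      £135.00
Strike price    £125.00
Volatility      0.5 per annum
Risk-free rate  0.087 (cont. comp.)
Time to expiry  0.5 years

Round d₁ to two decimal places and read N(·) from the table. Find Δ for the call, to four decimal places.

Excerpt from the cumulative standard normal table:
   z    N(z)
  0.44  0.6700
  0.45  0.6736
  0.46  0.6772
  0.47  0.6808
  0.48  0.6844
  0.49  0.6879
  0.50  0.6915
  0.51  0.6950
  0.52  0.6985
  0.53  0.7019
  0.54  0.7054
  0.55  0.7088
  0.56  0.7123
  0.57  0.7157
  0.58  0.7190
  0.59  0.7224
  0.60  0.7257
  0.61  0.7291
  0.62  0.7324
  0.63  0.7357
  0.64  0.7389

0.6985

σ√T = 0.5·√0.5 = 0.3536
d₁ = [ln(135/125) + (0.087 + 0.5²/2)·0.5] / 0.3536 = [0.0770 + 0.1060] / 0.3536 = 0.5175 which rounds to 0.52
N(d₁) = N(0.52) = 0.6985
Δ_call = N(d₁) = 0.6985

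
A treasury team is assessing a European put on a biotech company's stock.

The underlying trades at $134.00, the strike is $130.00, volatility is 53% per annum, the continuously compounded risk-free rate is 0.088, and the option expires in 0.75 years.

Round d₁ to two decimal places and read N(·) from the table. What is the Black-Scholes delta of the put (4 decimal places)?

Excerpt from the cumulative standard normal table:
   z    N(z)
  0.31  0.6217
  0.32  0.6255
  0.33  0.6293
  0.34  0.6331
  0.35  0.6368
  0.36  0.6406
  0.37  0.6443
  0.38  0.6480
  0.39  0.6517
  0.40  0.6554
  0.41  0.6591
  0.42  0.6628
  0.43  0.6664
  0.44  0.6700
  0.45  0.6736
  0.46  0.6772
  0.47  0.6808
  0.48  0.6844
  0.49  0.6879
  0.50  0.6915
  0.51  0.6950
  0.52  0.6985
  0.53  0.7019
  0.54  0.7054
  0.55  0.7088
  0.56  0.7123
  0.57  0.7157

-0.3300

T = 0.75;  σ√T = 0.4590
d₁ = [ln(134/130) + (0.088 + 0.53²/2)·0.75] / 0.4590 = [0.0303 + 0.1713] / 0.4590 = 0.4393 ⇒ 0.44
N(d₁) = N(0.44) = 0.6700
Δ_put = N(d₁) − 1 = 0.6700 − 1 = -0.3300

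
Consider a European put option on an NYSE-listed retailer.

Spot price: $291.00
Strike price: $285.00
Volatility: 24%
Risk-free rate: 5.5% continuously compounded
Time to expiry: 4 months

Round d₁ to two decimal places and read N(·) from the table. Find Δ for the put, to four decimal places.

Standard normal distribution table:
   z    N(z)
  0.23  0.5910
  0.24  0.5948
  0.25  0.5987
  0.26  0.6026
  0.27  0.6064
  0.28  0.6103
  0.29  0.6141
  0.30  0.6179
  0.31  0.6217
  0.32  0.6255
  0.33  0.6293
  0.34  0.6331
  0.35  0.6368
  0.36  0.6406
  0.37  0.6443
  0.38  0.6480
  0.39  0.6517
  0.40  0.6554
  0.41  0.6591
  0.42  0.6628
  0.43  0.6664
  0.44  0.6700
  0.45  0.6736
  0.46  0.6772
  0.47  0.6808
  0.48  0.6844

-0.3632

T = 0.3333;  σ√T = 0.1386
d₁ = [ln(291/285) + (0.055 + ½·0.24²)·0.3333] / (σ√T) = (0.0208 + 0.0279) / 0.1386 = 0.3519 which rounds to 0.35
N(d₁) = N(0.35) = 0.6368
Δ_put = N(d₁) − 1 = 0.6368 − 1 = -0.3632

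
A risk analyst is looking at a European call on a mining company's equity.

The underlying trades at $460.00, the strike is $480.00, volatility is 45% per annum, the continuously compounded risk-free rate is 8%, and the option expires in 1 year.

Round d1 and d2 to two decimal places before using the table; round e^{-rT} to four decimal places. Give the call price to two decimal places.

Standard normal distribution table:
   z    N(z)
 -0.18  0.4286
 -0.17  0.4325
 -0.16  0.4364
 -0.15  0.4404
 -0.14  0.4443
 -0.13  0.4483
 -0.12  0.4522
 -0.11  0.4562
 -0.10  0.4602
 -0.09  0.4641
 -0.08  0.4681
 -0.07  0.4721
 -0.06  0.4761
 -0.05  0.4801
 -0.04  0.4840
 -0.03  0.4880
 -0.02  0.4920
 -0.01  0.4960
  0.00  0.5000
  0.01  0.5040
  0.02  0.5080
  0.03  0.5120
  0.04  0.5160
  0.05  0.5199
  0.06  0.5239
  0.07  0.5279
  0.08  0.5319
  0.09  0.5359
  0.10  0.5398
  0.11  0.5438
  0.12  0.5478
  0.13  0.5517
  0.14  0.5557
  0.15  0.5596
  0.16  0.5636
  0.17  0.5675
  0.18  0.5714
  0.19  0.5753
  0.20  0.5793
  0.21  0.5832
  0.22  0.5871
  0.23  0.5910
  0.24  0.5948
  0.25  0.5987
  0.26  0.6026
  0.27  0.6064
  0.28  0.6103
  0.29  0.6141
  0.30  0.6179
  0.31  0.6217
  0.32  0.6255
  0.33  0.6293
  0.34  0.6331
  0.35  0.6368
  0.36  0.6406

$89.12

T = 1;  σ√T = 0.4500
d₁ = [ln(460/480) + (0.08 + 0.45²/2)·1] / 0.4500 = [-0.0426 + 0.1813] / 0.4500 = 0.3082 → 0.31
d₂ = d₁ − σ√T = 0.3082 − 0.4500 = -0.1418 → -0.14
e^(−rT) = e^(−0.08·1) = 0.9231
N(d₁) = N(0.31) = 0.6217;  N(d₂) = N(-0.14) = 0.4443
C = 460·0.6217 − 480·0.9231·0.4443 = 285.9820 − 196.8640 = 89.1180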